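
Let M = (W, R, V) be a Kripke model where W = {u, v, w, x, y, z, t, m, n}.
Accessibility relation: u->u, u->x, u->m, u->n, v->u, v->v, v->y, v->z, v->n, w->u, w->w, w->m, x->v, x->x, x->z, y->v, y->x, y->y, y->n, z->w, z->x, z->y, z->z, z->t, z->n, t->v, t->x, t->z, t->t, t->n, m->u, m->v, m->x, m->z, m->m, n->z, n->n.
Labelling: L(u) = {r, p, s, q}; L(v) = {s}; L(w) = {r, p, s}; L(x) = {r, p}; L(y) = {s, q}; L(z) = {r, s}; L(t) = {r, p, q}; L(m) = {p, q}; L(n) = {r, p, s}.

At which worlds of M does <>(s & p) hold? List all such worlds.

u, v, w, y, z, t, m, n

Let φ = <>(s & p). Evaluate φ at each world:
  u (successors {u, x, m, n}): φ is true.
  v (successors {u, v, y, z, n}): φ is true.
  w (successors {u, w, m}): φ is true.
  x (successors {v, x, z}): φ is false.
  y (successors {v, x, y, n}): φ is true.
  z (successors {w, x, y, z, t, n}): φ is true.
  t (successors {v, x, z, t, n}): φ is true.
  m (successors {u, v, x, z, m}): φ is true.
  n (successors {z, n}): φ is true.
For instance, at x:
  At x: <>(s & p) requires s & p at some successor in {v, x, z}.
    At v: s & p is false.
    At x: s & p is false.
    At z: s & p is false.
  So <>(s & p) is false at x.
Satisfying worlds: {u, v, w, y, z, t, m, n}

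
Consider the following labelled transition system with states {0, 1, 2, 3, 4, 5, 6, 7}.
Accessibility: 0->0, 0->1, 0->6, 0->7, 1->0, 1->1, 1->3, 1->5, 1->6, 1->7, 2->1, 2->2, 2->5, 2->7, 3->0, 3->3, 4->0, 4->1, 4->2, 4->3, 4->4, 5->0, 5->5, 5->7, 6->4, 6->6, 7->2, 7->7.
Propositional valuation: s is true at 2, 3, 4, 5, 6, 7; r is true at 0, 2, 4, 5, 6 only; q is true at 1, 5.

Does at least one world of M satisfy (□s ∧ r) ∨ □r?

Yes

Let φ = (□s ∧ r) ∨ □r. Evaluate φ at each world:
  0 (successors {0, 1, 6, 7}): φ is false.
  1 (successors {0, 1, 3, 5, 6, 7}): φ is false.
  2 (successors {1, 2, 5, 7}): φ is false.
  3 (successors {0, 3}): φ is false.
  4 (successors {0, 1, 2, 3, 4}): φ is false.
  5 (successors {0, 5, 7}): φ is false.
  6 (successors {4, 6}): φ is true.
  7 (successors {2, 7}): φ is false.
Detail at 6 (witness):
  At 6: □s ∧ r is true, □r is true, so (□s ∧ r) ∨ □r is true.
    At 6: □s is true, r is true, so □s ∧ r is true.
      At 6: □s requires s at every successor {4, 6}.
        At 4: s is true.
        At 6: s is true.
      So □s is true at 6.
    At 6: □r requires r at every successor {4, 6}.
      At 4: r is true.
      At 6: r is true.
    So □r is true at 6.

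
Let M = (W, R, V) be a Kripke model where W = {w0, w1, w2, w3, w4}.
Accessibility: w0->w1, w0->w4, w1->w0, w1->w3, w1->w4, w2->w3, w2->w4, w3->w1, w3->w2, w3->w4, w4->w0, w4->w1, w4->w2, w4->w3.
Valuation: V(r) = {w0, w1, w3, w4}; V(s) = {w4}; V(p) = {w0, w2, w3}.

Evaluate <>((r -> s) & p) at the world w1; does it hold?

No

At w1: <>((r -> s) & p) requires (r -> s) & p at some successor in {w0, w3, w4}.
  At w0: (r -> s) & p is false.
  At w3: (r -> s) & p is false.
  At w4: (r -> s) & p is false.
So <>((r -> s) & p) is false at w1.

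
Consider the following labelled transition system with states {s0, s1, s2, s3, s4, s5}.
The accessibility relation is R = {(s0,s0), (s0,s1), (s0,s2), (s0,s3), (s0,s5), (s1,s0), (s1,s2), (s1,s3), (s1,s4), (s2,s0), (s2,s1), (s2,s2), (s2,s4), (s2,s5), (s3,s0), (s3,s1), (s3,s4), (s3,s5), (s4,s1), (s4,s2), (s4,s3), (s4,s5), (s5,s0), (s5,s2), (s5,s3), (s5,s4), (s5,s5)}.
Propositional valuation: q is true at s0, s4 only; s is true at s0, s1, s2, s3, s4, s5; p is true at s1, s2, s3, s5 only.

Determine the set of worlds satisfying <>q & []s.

Recall that []ψ holds at a world iff ψ holds at every accessible world, and <>ψ holds iff ψ holds at some accessible world.
Let φ = <>q & []s. Evaluate φ at each world:
  s0 (successors {s0, s1, s2, s3, s5}): φ is true.
  s1 (successors {s0, s2, s3, s4}): φ is true.
  s2 (successors {s0, s1, s2, s4, s5}): φ is true.
  s3 (successors {s0, s1, s4, s5}): φ is true.
  s4 (successors {s1, s2, s3, s5}): φ is false.
  s5 (successors {s0, s2, s3, s4, s5}): φ is true.
For instance, at s0:
  At s0: <>q is true, []s is true, so <>q & []s is true.
    At s0: <>q requires q at some successor in {s0, s1, s2, s3, s5}.
      q holds at s0, so <>q is true at s0.
    At s0: []s requires s at every successor {s0, s1, s2, s3, s5}.
      At s0: s is true.
      At s1: s is true.
      At s2: s is true.
      At s3: s is true.
      At s5: s is true.
    So []s is true at s0.
Satisfying worlds: {s0, s1, s2, s3, s5}

s0, s1, s2, s3, s5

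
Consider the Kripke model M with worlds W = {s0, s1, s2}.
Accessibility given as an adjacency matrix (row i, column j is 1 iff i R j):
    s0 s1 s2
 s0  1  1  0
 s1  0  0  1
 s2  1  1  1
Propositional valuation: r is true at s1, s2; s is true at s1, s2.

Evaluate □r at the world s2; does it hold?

No

At s2: □r requires r at every successor {s0, s1, s2}.
  r fails at s0, so □r is false at s2.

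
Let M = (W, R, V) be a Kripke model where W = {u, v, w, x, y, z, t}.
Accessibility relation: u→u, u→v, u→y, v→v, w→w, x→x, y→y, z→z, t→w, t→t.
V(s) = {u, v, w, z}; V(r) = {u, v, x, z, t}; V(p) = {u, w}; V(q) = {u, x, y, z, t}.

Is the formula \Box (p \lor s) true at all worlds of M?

Recall that \Box ψ holds at a world iff ψ holds at every accessible world, and \Diamond ψ holds iff ψ holds at some accessible world.
Let φ = \Box (p \lor s). Evaluate φ at each world:
  u (successors {u, v, y}): φ is false.
  v (successors {v}): φ is true.
  w (successors {w}): φ is true.
  x (successors {x}): φ is false.
  y (successors {y}): φ is false.
  z (successors {z}): φ is true.
  t (successors {w, t}): φ is false.
Detail at u (counterexample):
  At u: \Box (p \lor s) requires p \lor s at every successor {u, v, y}.
    p \lor s fails at y, so \Box (p \lor s) is false at u.

No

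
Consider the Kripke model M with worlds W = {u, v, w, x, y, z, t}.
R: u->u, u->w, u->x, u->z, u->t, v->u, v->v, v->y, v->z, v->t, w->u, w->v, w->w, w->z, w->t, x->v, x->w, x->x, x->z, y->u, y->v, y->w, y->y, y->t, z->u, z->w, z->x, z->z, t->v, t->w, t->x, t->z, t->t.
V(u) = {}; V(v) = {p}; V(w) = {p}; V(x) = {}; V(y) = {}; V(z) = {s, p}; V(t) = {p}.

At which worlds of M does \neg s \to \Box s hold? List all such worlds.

z

Let φ = \neg s \to \Box s. Evaluate φ at each world:
  u (successors {u, w, x, z, t}): φ is false.
  v (successors {u, v, y, z, t}): φ is false.
  w (successors {u, v, w, z, t}): φ is false.
  x (successors {v, w, x, z}): φ is false.
  y (successors {u, v, w, y, t}): φ is false.
  z (successors {u, w, x, z}): φ is true.
  t (successors {v, w, x, z, t}): φ is false.
For instance, at x:
  At x: \neg s is true, \Box s is false, so \neg s \to \Box s is false.
    At x: \Box s requires s at every successor {v, w, x, z}.
      s fails at v, so \Box s is false at x.
Satisfying worlds: {z}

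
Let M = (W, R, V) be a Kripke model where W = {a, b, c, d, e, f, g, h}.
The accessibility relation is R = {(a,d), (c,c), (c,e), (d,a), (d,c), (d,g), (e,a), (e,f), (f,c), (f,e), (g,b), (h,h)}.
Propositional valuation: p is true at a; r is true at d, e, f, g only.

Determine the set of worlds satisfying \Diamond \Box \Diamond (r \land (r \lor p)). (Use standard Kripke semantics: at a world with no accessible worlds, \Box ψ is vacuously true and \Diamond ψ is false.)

c, d, e, f, g

Let φ = \Diamond \Box \Diamond (r \land (r \lor p)). Evaluate φ at each world:
  a (successors {d}): φ is false.
  b (successors ∅): φ is false.
  c (successors {c, e}): φ is true.
  d (successors {a, c, g}): φ is true.
  e (successors {a, f}): φ is true.
  f (successors {c, e}): φ is true.
  g (successors {b}): φ is true.
  h (successors {h}): φ is false.
For instance, at f:
  At f: \Diamond \Box \Diamond (r \land (r \lor p)) requires \Box \Diamond (r \land (r \lor p)) at some successor in {c, e}.
    \Box \Diamond (r \land (r \lor p)) holds at c, so \Diamond \Box \Diamond (r \land (r \lor p)) is true at f.
      At c: \Box \Diamond (r \land (r \lor p)) requires \Diamond (r \land (r \lor p)) at every successor {c, e}.
        At c: \Diamond (r \land (r \lor p)) is true.
        At e: \Diamond (r \land (r \lor p)) is true.
      So \Box \Diamond (r \land (r \lor p)) is true at c.
Satisfying worlds: {c, d, e, f, g}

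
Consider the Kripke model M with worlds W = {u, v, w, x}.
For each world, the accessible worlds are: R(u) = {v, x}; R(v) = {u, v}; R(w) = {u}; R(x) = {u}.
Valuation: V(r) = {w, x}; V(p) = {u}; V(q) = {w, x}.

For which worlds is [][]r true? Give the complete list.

Let φ = [][]r. Evaluate φ at each world:
  u (successors {v, x}): φ is false.
  v (successors {u, v}): φ is false.
  w (successors {u}): φ is false.
  x (successors {u}): φ is false.
For instance, at v:
  At v: [][]r requires []r at every successor {u, v}.
    []r fails at u, so [][]r is false at v.
      At u: []r requires r at every successor {v, x}.
        r fails at v, so []r is false at u.
Satisfying worlds: none.

none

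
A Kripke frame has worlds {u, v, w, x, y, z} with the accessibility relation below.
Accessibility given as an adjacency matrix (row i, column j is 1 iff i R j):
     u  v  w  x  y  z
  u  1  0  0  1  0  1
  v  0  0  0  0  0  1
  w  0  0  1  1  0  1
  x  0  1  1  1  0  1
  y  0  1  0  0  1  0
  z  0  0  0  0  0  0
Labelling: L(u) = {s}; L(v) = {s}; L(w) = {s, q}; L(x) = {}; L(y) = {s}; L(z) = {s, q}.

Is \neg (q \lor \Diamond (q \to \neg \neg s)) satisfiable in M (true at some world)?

No

Let φ = \neg (q \lor \Diamond (q \to \neg \neg s)). Evaluate φ at each world:
  u (successors {u, x, z}): φ is false.
  v (successors {z}): φ is false.
  w (successors {w, x, z}): φ is false.
  x (successors {v, w, x, z}): φ is false.
  y (successors {v, y}): φ is false.
  z (successors ∅): φ is false.
For instance, at x:
  At x: q \lor \Diamond (q \to \neg \neg s) is true, so \neg (q \lor \Diamond (q \to \neg \neg s)) is false.
    At x: q is false, \Diamond (q \to \neg \neg s) is true, so q \lor \Diamond (q \to \neg \neg s) is true.
      At x: \Diamond (q \to \neg \neg s) requires q \to \neg \neg s at some successor in {v, w, x, z}.
        q \to \neg \neg s holds at v, so \Diamond (q \to \neg \neg s) is true at x.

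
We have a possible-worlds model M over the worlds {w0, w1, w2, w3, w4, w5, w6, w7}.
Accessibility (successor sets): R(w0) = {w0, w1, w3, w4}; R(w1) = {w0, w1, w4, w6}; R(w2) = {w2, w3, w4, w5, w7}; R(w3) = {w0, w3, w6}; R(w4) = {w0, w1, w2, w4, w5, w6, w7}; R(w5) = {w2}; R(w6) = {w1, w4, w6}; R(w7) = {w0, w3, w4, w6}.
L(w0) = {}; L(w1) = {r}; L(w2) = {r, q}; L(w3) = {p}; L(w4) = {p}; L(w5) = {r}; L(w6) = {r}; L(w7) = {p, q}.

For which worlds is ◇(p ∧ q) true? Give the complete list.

Recall that ◇ψ holds at a world iff ψ holds at some accessible world.
Let φ = ◇(p ∧ q). Evaluate φ at each world:
  w0 (successors {w0, w1, w3, w4}): φ is false.
  w1 (successors {w0, w1, w4, w6}): φ is false.
  w2 (successors {w2, w3, w4, w5, w7}): φ is true.
  w3 (successors {w0, w3, w6}): φ is false.
  w4 (successors {w0, w1, w2, w4, w5, w6, w7}): φ is true.
  w5 (successors {w2}): φ is false.
  w6 (successors {w1, w4, w6}): φ is false.
  w7 (successors {w0, w3, w4, w6}): φ is false.
For instance, at w6:
  At w6: ◇(p ∧ q) requires p ∧ q at some successor in {w1, w4, w6}.
    At w1: p ∧ q is false.
    At w4: p ∧ q is false.
    At w6: p ∧ q is false.
  So ◇(p ∧ q) is false at w6.
Satisfying worlds: {w2, w4}

w2, w4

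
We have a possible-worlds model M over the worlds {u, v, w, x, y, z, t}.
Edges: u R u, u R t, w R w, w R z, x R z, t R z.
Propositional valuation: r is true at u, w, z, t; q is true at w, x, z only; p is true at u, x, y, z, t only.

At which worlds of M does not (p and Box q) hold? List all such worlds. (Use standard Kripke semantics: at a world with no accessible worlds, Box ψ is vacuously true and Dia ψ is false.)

Recall that Box ψ holds at a world iff ψ holds at every accessible world, and Dia ψ holds iff ψ holds at some accessible world.
Let φ = not (p and Box q). Evaluate φ at each world:
  u (successors {u, t}): φ is true.
  v (successors ∅): φ is true.
  w (successors {w, z}): φ is true.
  x (successors {z}): φ is false.
  y (successors ∅): φ is false.
  z (successors ∅): φ is false.
  t (successors {z}): φ is false.
For instance, at t:
  At t: p and Box q is true, so not (p and Box q) is false.
    At t: p is true, Box q is true, so p and Box q is true.
      At t: Box q requires q at every successor {z}.
        At z: q is true.
      So Box q is true at t.
Satisfying worlds: {u, v, w}

u, v, w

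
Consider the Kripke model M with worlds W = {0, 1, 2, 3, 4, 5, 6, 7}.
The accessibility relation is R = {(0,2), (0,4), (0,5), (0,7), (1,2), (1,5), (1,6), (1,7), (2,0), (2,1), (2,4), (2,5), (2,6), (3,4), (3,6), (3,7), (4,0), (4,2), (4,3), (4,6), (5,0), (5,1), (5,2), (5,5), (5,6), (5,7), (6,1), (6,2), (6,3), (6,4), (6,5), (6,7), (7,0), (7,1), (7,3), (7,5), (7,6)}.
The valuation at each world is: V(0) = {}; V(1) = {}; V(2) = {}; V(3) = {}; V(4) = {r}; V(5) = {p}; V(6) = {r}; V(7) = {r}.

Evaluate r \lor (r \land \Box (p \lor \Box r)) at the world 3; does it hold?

At 3: r is false, r \land \Box (p \lor \Box r) is false, so r \lor (r \land \Box (p \lor \Box r)) is false.
  At 3: r is false, \Box (p \lor \Box r) is false, so r \land \Box (p \lor \Box r) is false.
    At 3: \Box (p \lor \Box r) requires p \lor \Box r at every successor {4, 6, 7}.
      p \lor \Box r fails at 4, so \Box (p \lor \Box r) is false at 3.

No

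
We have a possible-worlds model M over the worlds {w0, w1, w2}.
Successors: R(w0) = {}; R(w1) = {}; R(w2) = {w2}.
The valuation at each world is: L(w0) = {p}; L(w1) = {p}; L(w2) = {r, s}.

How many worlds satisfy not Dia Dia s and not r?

Let φ = not Dia Dia s and not r. Evaluate φ at each world:
  w0 (successors ∅): φ is true.
  w1 (successors ∅): φ is true.
  w2 (successors {w2}): φ is false.
For instance, at w2:
  At w2: not Dia Dia s is false, not r is false, so not Dia Dia s and not r is false.
    At w2: Dia Dia s is true, so not Dia Dia s is false.
      At w2: Dia Dia s requires Dia s at some successor in {w2}.
        Dia s holds at w2, so Dia Dia s is true at w2.
Satisfying worlds: {w0, w1}

2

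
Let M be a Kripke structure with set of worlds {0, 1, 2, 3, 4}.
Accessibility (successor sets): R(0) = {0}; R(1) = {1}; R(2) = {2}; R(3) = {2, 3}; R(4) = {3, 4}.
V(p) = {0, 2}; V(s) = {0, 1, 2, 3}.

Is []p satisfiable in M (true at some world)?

Yes

Let φ = []p. Evaluate φ at each world:
  0 (successors {0}): φ is true.
  1 (successors {1}): φ is false.
  2 (successors {2}): φ is true.
  3 (successors {2, 3}): φ is false.
  4 (successors {3, 4}): φ is false.
Detail at 0 (witness):
  At 0: []p requires p at every successor {0}.
    At 0: p is true.
  So []p is true at 0.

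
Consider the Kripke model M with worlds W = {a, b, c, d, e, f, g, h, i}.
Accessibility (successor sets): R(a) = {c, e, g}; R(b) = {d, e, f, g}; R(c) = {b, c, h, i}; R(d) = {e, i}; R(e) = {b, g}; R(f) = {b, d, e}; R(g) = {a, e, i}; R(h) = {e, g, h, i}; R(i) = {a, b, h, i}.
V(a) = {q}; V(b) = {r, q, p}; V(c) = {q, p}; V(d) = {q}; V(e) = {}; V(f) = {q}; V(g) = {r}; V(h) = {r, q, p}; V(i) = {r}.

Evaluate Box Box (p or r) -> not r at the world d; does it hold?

At d: Box Box (p or r) is false, not r is true, so Box Box (p or r) -> not r is true.
  At d: Box Box (p or r) requires Box (p or r) at every successor {e, i}.
    Box (p or r) fails at i, so Box Box (p or r) is false at d.
      At i: Box (p or r) requires p or r at every successor {a, b, h, i}.
        p or r fails at a, so Box (p or r) is false at i.

Yes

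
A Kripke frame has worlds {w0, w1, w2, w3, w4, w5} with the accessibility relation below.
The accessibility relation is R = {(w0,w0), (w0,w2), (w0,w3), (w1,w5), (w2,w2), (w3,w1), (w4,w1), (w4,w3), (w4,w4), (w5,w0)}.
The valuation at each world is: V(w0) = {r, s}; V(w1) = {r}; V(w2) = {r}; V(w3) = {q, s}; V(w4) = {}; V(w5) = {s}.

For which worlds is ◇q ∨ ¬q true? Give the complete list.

w0, w1, w2, w4, w5

Let φ = ◇q ∨ ¬q. Evaluate φ at each world:
  w0 (successors {w0, w2, w3}): φ is true.
  w1 (successors {w5}): φ is true.
  w2 (successors {w2}): φ is true.
  w3 (successors {w1}): φ is false.
  w4 (successors {w1, w3, w4}): φ is true.
  w5 (successors {w0}): φ is true.
For instance, at w5:
  At w5: ◇q is false, ¬q is true, so ◇q ∨ ¬q is true.
    At w5: ◇q requires q at some successor in {w0}.
      At w0: q is false.
    So ◇q is false at w5.
Satisfying worlds: {w0, w1, w2, w4, w5}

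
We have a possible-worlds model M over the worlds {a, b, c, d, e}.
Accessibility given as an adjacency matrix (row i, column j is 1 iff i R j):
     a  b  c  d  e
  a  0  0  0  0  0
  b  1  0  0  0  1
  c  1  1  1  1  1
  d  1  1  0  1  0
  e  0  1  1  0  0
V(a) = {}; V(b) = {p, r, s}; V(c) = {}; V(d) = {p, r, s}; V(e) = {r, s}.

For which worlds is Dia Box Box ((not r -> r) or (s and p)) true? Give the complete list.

Let φ = Dia Box Box ((not r -> r) or (s and p)). Evaluate φ at each world:
  a (successors ∅): φ is false.
  b (successors {a, e}): φ is true.
  c (successors {a, b, c, d, e}): φ is true.
  d (successors {a, b, d}): φ is true.
  e (successors {b, c}): φ is false.
For instance, at c:
  At c: Dia Box Box ((not r -> r) or (s and p)) requires Box Box ((not r -> r) or (s and p)) at some successor in {a, b, c, d, e}.
    Box Box ((not r -> r) or (s and p)) holds at a, so Dia Box Box ((not r -> r) or (s and p)) is true at c.
      At a: no accessible worlds, so Box Box ((not r -> r) or (s and p)) holds vacuously.
Satisfying worlds: {b, c, d}

b, c, d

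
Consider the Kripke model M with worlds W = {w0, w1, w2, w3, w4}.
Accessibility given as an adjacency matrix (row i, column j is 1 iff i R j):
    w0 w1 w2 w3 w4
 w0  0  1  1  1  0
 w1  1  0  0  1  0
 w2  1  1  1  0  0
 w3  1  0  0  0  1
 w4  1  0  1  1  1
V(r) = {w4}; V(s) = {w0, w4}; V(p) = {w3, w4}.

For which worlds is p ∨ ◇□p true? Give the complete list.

w3, w4

Let φ = p ∨ ◇□p. Evaluate φ at each world:
  w0 (successors {w1, w2, w3}): φ is false.
  w1 (successors {w0, w3}): φ is false.
  w2 (successors {w0, w1, w2}): φ is false.
  w3 (successors {w0, w4}): φ is true.
  w4 (successors {w0, w2, w3, w4}): φ is true.
For instance, at w3:
  At w3: p is true, ◇□p is false, so p ∨ ◇□p is true.
    At w3: ◇□p requires □p at some successor in {w0, w4}.
      At w0: □p is false.
      At w4: □p is false.
    So ◇□p is false at w3.
Satisfying worlds: {w3, w4}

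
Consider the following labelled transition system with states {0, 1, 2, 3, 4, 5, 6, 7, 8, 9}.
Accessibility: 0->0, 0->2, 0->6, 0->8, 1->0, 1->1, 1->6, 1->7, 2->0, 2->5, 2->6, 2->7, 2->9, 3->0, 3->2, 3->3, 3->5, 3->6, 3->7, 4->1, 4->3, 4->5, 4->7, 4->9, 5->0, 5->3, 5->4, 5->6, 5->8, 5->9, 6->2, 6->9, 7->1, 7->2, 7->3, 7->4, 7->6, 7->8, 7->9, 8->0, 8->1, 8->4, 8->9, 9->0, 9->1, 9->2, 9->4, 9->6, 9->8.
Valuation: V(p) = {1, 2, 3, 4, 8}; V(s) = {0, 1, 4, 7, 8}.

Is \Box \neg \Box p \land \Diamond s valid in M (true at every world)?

No

Let φ = \Box \neg \Box p \land \Diamond s. Evaluate φ at each world:
  0 (successors {0, 2, 6, 8}): φ is true.
  1 (successors {0, 1, 6, 7}): φ is true.
  2 (successors {0, 5, 6, 7, 9}): φ is true.
  3 (successors {0, 2, 3, 5, 6, 7}): φ is true.
  4 (successors {1, 3, 5, 7, 9}): φ is true.
  5 (successors {0, 3, 4, 6, 8, 9}): φ is true.
  6 (successors {2, 9}): φ is false.
  7 (successors {1, 2, 3, 4, 6, 8, 9}): φ is true.
  8 (successors {0, 1, 4, 9}): φ is true.
  9 (successors {0, 1, 2, 4, 6, 8}): φ is true.
Detail at 6 (counterexample):
  At 6: \Box \neg \Box p is true, \Diamond s is false, so \Box \neg \Box p \land \Diamond s is false.
    At 6: \Box \neg \Box p requires \neg \Box p at every successor {2, 9}.
      At 2: \neg \Box p is true.
      At 9: \neg \Box p is true.
    So \Box \neg \Box p is true at 6.
    At 6: \Diamond s requires s at some successor in {2, 9}.
      At 2: s is false.
      At 9: s is false.
    So \Diamond s is false at 6.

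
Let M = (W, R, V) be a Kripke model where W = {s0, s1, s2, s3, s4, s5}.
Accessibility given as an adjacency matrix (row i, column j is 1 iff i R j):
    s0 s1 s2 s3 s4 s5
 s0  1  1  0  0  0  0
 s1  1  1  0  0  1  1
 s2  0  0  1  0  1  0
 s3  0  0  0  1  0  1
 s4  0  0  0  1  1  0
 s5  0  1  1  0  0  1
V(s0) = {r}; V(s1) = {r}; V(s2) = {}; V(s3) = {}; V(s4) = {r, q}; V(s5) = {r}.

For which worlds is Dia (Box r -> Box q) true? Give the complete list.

Let φ = Dia (Box r -> Box q). Evaluate φ at each world:
  s0 (successors {s0, s1}): φ is false.
  s1 (successors {s0, s1, s4, s5}): φ is true.
  s2 (successors {s2, s4}): φ is true.
  s3 (successors {s3, s5}): φ is true.
  s4 (successors {s3, s4}): φ is true.
  s5 (successors {s1, s2, s5}): φ is true.
For instance, at s3:
  At s3: Dia (Box r -> Box q) requires Box r -> Box q at some successor in {s3, s5}.
    Box r -> Box q holds at s3, so Dia (Box r -> Box q) is true at s3.
      At s3: Box r is false, Box q is false, so Box r -> Box q is true.
Satisfying worlds: {s1, s2, s3, s4, s5}

s1, s2, s3, s4, s5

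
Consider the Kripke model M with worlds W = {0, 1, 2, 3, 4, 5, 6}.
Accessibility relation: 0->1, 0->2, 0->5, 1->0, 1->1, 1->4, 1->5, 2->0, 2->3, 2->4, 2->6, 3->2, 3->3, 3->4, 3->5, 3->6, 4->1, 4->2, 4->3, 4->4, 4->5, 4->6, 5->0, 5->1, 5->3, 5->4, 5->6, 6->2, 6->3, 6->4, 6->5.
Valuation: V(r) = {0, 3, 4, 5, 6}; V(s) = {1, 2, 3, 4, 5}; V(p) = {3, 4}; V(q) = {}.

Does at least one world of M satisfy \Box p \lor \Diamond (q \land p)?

Let φ = \Box p \lor \Diamond (q \land p). Evaluate φ at each world:
  0 (successors {1, 2, 5}): φ is false.
  1 (successors {0, 1, 4, 5}): φ is false.
  2 (successors {0, 3, 4, 6}): φ is false.
  3 (successors {2, 3, 4, 5, 6}): φ is false.
  4 (successors {1, 2, 3, 4, 5, 6}): φ is false.
  5 (successors {0, 1, 3, 4, 6}): φ is false.
  6 (successors {2, 3, 4, 5}): φ is false.
For instance, at 3:
  At 3: \Box p is false, \Diamond (q \land p) is false, so \Box p \lor \Diamond (q \land p) is false.
    At 3: \Box p requires p at every successor {2, 3, 4, 5, 6}.
      p fails at 2, so \Box p is false at 3.
    At 3: \Diamond (q \land p) requires q \land p at some successor in {2, 3, 4, 5, 6}.
      At 2: q \land p is false.
      At 3: q \land p is false.
      At 4: q \land p is false.
      At 5: q \land p is false.
      At 6: q \land p is false.
    So \Diamond (q \land p) is false at 3.

No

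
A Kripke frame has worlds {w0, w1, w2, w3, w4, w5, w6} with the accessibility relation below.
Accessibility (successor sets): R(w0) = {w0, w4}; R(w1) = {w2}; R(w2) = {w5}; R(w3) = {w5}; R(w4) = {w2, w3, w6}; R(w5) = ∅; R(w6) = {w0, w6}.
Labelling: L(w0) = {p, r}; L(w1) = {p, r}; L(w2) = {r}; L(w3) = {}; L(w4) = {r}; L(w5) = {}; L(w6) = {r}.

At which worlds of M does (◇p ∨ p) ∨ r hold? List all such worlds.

Let φ = (◇p ∨ p) ∨ r. Evaluate φ at each world:
  w0 (successors {w0, w4}): φ is true.
  w1 (successors {w2}): φ is true.
  w2 (successors {w5}): φ is true.
  w3 (successors {w5}): φ is false.
  w4 (successors {w2, w3, w6}): φ is true.
  w5 (successors ∅): φ is false.
  w6 (successors {w0, w6}): φ is true.
For instance, at w0:
  At w0: ◇p ∨ p is true, r is true, so (◇p ∨ p) ∨ r is true.
    At w0: ◇p is true, p is true, so ◇p ∨ p is true.
      At w0: ◇p requires p at some successor in {w0, w4}.
        p holds at w0, so ◇p is true at w0.
Satisfying worlds: {w0, w1, w2, w4, w6}

w0, w1, w2, w4, w6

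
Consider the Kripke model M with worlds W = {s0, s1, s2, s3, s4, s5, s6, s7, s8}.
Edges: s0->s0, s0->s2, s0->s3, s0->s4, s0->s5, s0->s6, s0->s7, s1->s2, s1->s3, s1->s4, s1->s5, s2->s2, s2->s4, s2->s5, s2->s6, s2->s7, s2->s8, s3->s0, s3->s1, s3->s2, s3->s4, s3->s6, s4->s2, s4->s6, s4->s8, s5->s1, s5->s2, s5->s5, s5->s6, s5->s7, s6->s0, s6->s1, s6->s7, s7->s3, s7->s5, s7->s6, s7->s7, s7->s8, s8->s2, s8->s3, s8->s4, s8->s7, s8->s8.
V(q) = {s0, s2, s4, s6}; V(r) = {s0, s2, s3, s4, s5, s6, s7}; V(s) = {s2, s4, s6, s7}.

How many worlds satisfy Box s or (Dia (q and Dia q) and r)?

7

Recall that Box ψ holds at a world iff ψ holds at every accessible world, and Dia ψ holds iff ψ holds at some accessible world.
Let φ = Box s or (Dia (q and Dia q) and r). Evaluate φ at each world:
  s0 (successors {s0, s2, s3, s4, s5, s6, s7}): φ is true.
  s1 (successors {s2, s3, s4, s5}): φ is false.
  s2 (successors {s2, s4, s5, s6, s7, s8}): φ is true.
  s3 (successors {s0, s1, s2, s4, s6}): φ is true.
  s4 (successors {s2, s6, s8}): φ is true.
  s5 (successors {s1, s2, s5, s6, s7}): φ is true.
  s6 (successors {s0, s1, s7}): φ is true.
  s7 (successors {s3, s5, s6, s7, s8}): φ is true.
  s8 (successors {s2, s3, s4, s7, s8}): φ is false.
For instance, at s4:
  At s4: Box s is false, Dia (q and Dia q) and r is true, so Box s or (Dia (q and Dia q) and r) is true.
    At s4: Box s requires s at every successor {s2, s6, s8}.
      s fails at s8, so Box s is false at s4.
    At s4: Dia (q and Dia q) is true, r is true, so Dia (q and Dia q) and r is true.
      At s4: Dia (q and Dia q) requires q and Dia q at some successor in {s2, s6, s8}.
        q and Dia q holds at s2, so Dia (q and Dia q) is true at s4.
Satisfying worlds: {s0, s2, s3, s4, s5, s6, s7}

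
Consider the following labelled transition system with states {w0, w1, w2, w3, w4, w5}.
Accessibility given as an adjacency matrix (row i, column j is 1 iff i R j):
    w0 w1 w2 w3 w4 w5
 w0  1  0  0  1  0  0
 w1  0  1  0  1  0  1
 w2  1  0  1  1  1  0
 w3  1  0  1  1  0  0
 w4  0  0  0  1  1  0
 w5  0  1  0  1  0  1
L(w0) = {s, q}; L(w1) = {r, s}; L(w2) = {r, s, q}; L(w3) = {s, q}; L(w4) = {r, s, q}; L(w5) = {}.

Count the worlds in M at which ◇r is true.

Let φ = ◇r. Evaluate φ at each world:
  w0 (successors {w0, w3}): φ is false.
  w1 (successors {w1, w3, w5}): φ is true.
  w2 (successors {w0, w2, w3, w4}): φ is true.
  w3 (successors {w0, w2, w3}): φ is true.
  w4 (successors {w3, w4}): φ is true.
  w5 (successors {w1, w3, w5}): φ is true.
For instance, at w1:
  At w1: ◇r requires r at some successor in {w1, w3, w5}.
    r holds at w1, so ◇r is true at w1.
Satisfying worlds: {w1, w2, w3, w4, w5}

5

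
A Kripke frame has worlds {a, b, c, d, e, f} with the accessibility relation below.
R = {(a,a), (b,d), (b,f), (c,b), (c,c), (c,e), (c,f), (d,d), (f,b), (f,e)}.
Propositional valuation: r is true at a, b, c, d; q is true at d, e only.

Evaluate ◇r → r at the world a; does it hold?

Yes

At a: ◇r is true, r is true, so ◇r → r is true.
  At a: ◇r requires r at some successor in {a}.
    r holds at a, so ◇r is true at a.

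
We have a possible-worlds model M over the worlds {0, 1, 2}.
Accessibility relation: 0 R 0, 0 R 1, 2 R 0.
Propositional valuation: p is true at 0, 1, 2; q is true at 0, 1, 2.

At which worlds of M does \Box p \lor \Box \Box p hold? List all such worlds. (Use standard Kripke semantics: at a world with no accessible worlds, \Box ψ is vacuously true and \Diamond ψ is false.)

Let φ = \Box p \lor \Box \Box p. Evaluate φ at each world:
  0 (successors {0, 1}): φ is true.
  1 (successors ∅): φ is true.
  2 (successors {0}): φ is true.
For instance, at 2:
  At 2: \Box p is true, \Box \Box p is true, so \Box p \lor \Box \Box p is true.
    At 2: \Box p requires p at every successor {0}.
      At 0: p is true.
    So \Box p is true at 2.
    At 2: \Box \Box p requires \Box p at every successor {0}.
      At 0: \Box p is true.
    So \Box \Box p is true at 2.
Satisfying worlds: {0, 1, 2}

0, 1, 2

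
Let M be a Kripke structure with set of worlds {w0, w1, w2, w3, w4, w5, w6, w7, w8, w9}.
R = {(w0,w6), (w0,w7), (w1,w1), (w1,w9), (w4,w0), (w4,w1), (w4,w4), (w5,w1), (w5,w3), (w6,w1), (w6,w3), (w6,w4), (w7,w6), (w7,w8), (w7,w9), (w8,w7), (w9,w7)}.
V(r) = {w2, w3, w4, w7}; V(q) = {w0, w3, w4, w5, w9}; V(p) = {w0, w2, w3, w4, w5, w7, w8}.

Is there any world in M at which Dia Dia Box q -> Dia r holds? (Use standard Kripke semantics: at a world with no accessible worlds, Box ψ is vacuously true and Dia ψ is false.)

Recall that Box ψ holds at a world iff ψ holds at every accessible world, and Dia ψ holds iff ψ holds at some accessible world.
Let φ = Dia Dia Box q -> Dia r. Evaluate φ at each world:
  w0 (successors {w6, w7}): φ is true.
  w1 (successors {w1, w9}): φ is true.
  w2 (successors ∅): φ is true.
  w3 (successors ∅): φ is true.
  w4 (successors {w0, w1, w4}): φ is true.
  w5 (successors {w1, w3}): φ is true.
  w6 (successors {w1, w3, w4}): φ is true.
  w7 (successors {w6, w8, w9}): φ is false.
  w8 (successors {w7}): φ is true.
  w9 (successors {w7}): φ is true.
Detail at w0 (witness):
  At w0: Dia Dia Box q is true, Dia r is true, so Dia Dia Box q -> Dia r is true.
    At w0: Dia Dia Box q requires Dia Box q at some successor in {w6, w7}.
      Dia Box q holds at w6, so Dia Dia Box q is true at w0.
    At w0: Dia r requires r at some successor in {w6, w7}.
      r holds at w7, so Dia r is true at w0.

Yes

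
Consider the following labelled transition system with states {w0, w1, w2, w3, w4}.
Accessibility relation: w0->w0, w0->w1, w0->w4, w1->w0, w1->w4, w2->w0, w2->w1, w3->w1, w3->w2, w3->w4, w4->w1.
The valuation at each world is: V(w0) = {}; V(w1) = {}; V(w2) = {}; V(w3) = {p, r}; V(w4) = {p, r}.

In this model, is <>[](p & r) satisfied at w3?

No

Recall that []ψ holds at a world iff ψ holds at every accessible world, and <>ψ holds iff ψ holds at some accessible world.
At w3: <>[](p & r) requires [](p & r) at some successor in {w1, w2, w4}.
  At w1: [](p & r) is false.
  At w2: [](p & r) is false.
  At w4: [](p & r) is false.
So <>[](p & r) is false at w3.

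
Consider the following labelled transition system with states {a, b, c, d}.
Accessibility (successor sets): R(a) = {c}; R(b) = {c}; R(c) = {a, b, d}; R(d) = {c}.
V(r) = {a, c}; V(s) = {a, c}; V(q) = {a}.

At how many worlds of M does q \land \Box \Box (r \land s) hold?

0

Recall that \Box ψ holds at a world iff ψ holds at every accessible world, and \Diamond ψ holds iff ψ holds at some accessible world.
Let φ = q \land \Box \Box (r \land s). Evaluate φ at each world:
  a (successors {c}): φ is false.
  b (successors {c}): φ is false.
  c (successors {a, b, d}): φ is false.
  d (successors {c}): φ is false.
For instance, at d:
  At d: q is false, \Box \Box (r \land s) is false, so q \land \Box \Box (r \land s) is false.
    At d: \Box \Box (r \land s) requires \Box (r \land s) at every successor {c}.
      \Box (r \land s) fails at c, so \Box \Box (r \land s) is false at d.
Satisfying worlds: none.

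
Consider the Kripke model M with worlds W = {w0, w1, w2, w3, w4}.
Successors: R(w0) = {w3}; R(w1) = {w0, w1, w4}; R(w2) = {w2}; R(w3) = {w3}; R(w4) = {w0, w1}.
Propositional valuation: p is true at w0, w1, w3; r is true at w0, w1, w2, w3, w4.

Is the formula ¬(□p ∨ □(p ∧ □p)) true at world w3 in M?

No

At w3: □p ∨ □(p ∧ □p) is true, so ¬(□p ∨ □(p ∧ □p)) is false.
  At w3: □p is true, □(p ∧ □p) is true, so □p ∨ □(p ∧ □p) is true.
    At w3: □p requires p at every successor {w3}.
      At w3: p is true.
    So □p is true at w3.
    At w3: □(p ∧ □p) requires p ∧ □p at every successor {w3}.
      At w3: p ∧ □p is true.
    So □(p ∧ □p) is true at w3.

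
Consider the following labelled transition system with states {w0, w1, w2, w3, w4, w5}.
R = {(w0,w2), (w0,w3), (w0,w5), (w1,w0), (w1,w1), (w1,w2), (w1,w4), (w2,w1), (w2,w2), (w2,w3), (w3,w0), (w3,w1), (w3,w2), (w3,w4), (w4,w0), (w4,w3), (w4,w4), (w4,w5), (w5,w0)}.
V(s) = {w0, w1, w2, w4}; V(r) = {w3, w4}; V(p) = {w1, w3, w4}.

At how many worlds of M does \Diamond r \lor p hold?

5

Let φ = \Diamond r \lor p. Evaluate φ at each world:
  w0 (successors {w2, w3, w5}): φ is true.
  w1 (successors {w0, w1, w2, w4}): φ is true.
  w2 (successors {w1, w2, w3}): φ is true.
  w3 (successors {w0, w1, w2, w4}): φ is true.
  w4 (successors {w0, w3, w4, w5}): φ is true.
  w5 (successors {w0}): φ is false.
For instance, at w4:
  At w4: \Diamond r is true, p is true, so \Diamond r \lor p is true.
    At w4: \Diamond r requires r at some successor in {w0, w3, w4, w5}.
      r holds at w3, so \Diamond r is true at w4.
Satisfying worlds: {w0, w1, w2, w3, w4}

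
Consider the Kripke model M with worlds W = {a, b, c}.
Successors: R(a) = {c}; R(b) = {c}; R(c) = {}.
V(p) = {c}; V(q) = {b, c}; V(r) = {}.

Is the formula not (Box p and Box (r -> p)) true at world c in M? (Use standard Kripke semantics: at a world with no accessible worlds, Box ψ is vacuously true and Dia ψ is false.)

At c: Box p and Box (r -> p) is true, so not (Box p and Box (r -> p)) is false.
  At c: Box p is true, Box (r -> p) is true, so Box p and Box (r -> p) is true.
    At c: no accessible worlds, so Box p holds vacuously.
    At c: no accessible worlds, so Box (r -> p) holds vacuously.

No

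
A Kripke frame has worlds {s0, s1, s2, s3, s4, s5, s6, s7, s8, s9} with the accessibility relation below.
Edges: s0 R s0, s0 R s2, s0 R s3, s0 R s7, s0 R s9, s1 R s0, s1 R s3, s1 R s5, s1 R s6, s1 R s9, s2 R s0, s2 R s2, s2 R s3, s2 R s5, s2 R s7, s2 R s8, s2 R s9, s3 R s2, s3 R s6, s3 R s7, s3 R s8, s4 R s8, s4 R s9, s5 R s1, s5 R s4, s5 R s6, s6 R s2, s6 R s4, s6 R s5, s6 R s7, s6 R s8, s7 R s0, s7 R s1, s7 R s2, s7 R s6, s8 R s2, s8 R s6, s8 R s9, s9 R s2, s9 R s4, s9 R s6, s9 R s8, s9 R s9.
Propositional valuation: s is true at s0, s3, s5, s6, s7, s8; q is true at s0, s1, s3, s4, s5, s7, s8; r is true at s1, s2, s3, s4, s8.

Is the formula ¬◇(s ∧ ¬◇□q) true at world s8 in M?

At s8: ◇(s ∧ ¬◇□q) is true, so ¬◇(s ∧ ¬◇□q) is false.
  At s8: ◇(s ∧ ¬◇□q) requires s ∧ ¬◇□q at some successor in {s2, s6, s9}.
    s ∧ ¬◇□q holds at s6, so ◇(s ∧ ¬◇□q) is true at s8.
      At s6: s is true, ¬◇□q is true, so s ∧ ¬◇□q is true.

No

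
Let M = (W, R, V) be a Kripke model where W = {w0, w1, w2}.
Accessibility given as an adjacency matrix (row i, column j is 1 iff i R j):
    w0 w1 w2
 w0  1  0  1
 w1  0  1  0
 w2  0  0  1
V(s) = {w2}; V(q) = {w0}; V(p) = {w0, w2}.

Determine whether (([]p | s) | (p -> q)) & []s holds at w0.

At w0: ([]p | s) | (p -> q) is true, []s is false, so (([]p | s) | (p -> q)) & []s is false.
  At w0: []p | s is true, p -> q is true, so ([]p | s) | (p -> q) is true.
    At w0: []p is true, s is false, so []p | s is true.
      At w0: []p requires p at every successor {w0, w2}.
        At w0: p is true.
        At w2: p is true.
      So []p is true at w0.
  At w0: []s requires s at every successor {w0, w2}.
    s fails at w0, so []s is false at w0.

No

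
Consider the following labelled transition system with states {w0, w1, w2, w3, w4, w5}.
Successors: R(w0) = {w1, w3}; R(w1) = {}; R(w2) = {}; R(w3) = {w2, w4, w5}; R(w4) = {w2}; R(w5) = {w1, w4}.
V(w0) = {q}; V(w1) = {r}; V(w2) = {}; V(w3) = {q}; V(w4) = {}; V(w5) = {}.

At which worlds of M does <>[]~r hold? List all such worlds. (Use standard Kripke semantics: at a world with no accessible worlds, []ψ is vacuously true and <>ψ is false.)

Let φ = <>[]~r. Evaluate φ at each world:
  w0 (successors {w1, w3}): φ is true.
  w1 (successors ∅): φ is false.
  w2 (successors ∅): φ is false.
  w3 (successors {w2, w4, w5}): φ is true.
  w4 (successors {w2}): φ is true.
  w5 (successors {w1, w4}): φ is true.
For instance, at w5:
  At w5: <>[]~r requires []~r at some successor in {w1, w4}.
    []~r holds at w1, so <>[]~r is true at w5.
      At w1: no accessible worlds, so []~r holds vacuously.
Satisfying worlds: {w0, w3, w4, w5}

w0, w3, w4, w5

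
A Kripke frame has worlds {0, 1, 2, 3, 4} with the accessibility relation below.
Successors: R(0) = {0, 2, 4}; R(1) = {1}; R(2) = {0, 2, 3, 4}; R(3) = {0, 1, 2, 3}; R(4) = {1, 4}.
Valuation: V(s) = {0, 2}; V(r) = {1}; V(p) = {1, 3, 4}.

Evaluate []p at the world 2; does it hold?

At 2: []p requires p at every successor {0, 2, 3, 4}.
  p fails at 0, so []p is false at 2.

No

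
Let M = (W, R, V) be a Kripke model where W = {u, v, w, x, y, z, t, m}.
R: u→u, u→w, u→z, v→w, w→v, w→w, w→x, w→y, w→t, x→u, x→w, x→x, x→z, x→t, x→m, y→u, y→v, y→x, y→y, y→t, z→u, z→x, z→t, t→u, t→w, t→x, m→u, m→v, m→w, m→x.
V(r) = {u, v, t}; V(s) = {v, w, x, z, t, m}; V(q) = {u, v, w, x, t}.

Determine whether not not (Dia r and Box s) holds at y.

No

Recall that Box ψ holds at a world iff ψ holds at every accessible world, and Dia ψ holds iff ψ holds at some accessible world.
At y: not (Dia r and Box s) is true, so not not (Dia r and Box s) is false.
  At y: Dia r and Box s is false, so not (Dia r and Box s) is true.
    At y: Dia r is true, Box s is false, so Dia r and Box s is false.
      At y: Dia r requires r at some successor in {u, v, x, y, t}.
        r holds at u, so Dia r is true at y.
      At y: Box s requires s at every successor {u, v, x, y, t}.
        s fails at u, so Box s is false at y.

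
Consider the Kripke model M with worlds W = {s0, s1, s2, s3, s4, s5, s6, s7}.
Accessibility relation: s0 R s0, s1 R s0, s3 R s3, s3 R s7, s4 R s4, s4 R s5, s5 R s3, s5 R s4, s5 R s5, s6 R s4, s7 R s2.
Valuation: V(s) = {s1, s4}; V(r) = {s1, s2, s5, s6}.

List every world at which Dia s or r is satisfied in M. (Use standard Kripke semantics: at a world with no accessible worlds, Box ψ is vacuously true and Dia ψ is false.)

s1, s2, s4, s5, s6

Let φ = Dia s or r. Evaluate φ at each world:
  s0 (successors {s0}): φ is false.
  s1 (successors {s0}): φ is true.
  s2 (successors ∅): φ is true.
  s3 (successors {s3, s7}): φ is false.
  s4 (successors {s4, s5}): φ is true.
  s5 (successors {s3, s4, s5}): φ is true.
  s6 (successors {s4}): φ is true.
  s7 (successors {s2}): φ is false.
For instance, at s6:
  At s6: Dia s is true, r is true, so Dia s or r is true.
    At s6: Dia s requires s at some successor in {s4}.
      s holds at s4, so Dia s is true at s6.
Satisfying worlds: {s1, s2, s4, s5, s6}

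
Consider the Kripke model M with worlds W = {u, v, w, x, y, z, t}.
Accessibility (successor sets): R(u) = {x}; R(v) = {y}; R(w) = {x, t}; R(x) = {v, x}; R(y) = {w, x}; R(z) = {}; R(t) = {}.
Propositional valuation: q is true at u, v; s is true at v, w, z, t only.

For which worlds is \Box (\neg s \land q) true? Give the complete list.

z, t

Let φ = \Box (\neg s \land q). Evaluate φ at each world:
  u (successors {x}): φ is false.
  v (successors {y}): φ is false.
  w (successors {x, t}): φ is false.
  x (successors {v, x}): φ is false.
  y (successors {w, x}): φ is false.
  z (successors ∅): φ is true.
  t (successors ∅): φ is true.
For instance, at x:
  At x: \Box (\neg s \land q) requires \neg s \land q at every successor {v, x}.
    \neg s \land q fails at v, so \Box (\neg s \land q) is false at x.
Satisfying worlds: {z, t}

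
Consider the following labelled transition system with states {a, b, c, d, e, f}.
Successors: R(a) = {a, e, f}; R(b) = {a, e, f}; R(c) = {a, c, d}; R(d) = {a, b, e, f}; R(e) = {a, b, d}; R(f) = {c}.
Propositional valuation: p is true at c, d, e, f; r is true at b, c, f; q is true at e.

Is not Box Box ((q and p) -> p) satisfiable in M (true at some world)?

Recall that Box ψ holds at a world iff ψ holds at every accessible world, and Dia ψ holds iff ψ holds at some accessible world.
Let φ = not Box Box ((q and p) -> p). Evaluate φ at each world:
  a (successors {a, e, f}): φ is false.
  b (successors {a, e, f}): φ is false.
  c (successors {a, c, d}): φ is false.
  d (successors {a, b, e, f}): φ is false.
  e (successors {a, b, d}): φ is false.
  f (successors {c}): φ is false.
For instance, at e:
  At e: Box Box ((q and p) -> p) is true, so not Box Box ((q and p) -> p) is false.
    At e: Box Box ((q and p) -> p) requires Box ((q and p) -> p) at every successor {a, b, d}.
      At a: Box ((q and p) -> p) is true.
      At b: Box ((q and p) -> p) is true.
      At d: Box ((q and p) -> p) is true.
    So Box Box ((q and p) -> p) is true at e.

No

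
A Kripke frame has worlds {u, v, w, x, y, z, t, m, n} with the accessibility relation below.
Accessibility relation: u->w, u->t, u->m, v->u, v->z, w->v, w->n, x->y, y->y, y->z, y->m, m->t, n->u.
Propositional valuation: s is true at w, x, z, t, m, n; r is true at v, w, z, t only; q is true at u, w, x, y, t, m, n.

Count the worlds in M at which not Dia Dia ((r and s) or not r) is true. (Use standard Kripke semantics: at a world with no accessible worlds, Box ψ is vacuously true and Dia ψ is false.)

3

Recall that Dia ψ holds at a world iff ψ holds at some accessible world.
Let φ = not Dia Dia ((r and s) or not r). Evaluate φ at each world:
  u (successors {w, t, m}): φ is false.
  v (successors {u, z}): φ is false.
  w (successors {v, n}): φ is false.
  x (successors {y}): φ is false.
  y (successors {y, z, m}): φ is false.
  z (successors ∅): φ is true.
  t (successors ∅): φ is true.
  m (successors {t}): φ is true.
  n (successors {u}): φ is false.
For instance, at n:
  At n: Dia Dia ((r and s) or not r) is true, so not Dia Dia ((r and s) or not r) is false.
    At n: Dia Dia ((r and s) or not r) requires Dia ((r and s) or not r) at some successor in {u}.
      Dia ((r and s) or not r) holds at u, so Dia Dia ((r and s) or not r) is true at n.
Satisfying worlds: {z, t, m}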